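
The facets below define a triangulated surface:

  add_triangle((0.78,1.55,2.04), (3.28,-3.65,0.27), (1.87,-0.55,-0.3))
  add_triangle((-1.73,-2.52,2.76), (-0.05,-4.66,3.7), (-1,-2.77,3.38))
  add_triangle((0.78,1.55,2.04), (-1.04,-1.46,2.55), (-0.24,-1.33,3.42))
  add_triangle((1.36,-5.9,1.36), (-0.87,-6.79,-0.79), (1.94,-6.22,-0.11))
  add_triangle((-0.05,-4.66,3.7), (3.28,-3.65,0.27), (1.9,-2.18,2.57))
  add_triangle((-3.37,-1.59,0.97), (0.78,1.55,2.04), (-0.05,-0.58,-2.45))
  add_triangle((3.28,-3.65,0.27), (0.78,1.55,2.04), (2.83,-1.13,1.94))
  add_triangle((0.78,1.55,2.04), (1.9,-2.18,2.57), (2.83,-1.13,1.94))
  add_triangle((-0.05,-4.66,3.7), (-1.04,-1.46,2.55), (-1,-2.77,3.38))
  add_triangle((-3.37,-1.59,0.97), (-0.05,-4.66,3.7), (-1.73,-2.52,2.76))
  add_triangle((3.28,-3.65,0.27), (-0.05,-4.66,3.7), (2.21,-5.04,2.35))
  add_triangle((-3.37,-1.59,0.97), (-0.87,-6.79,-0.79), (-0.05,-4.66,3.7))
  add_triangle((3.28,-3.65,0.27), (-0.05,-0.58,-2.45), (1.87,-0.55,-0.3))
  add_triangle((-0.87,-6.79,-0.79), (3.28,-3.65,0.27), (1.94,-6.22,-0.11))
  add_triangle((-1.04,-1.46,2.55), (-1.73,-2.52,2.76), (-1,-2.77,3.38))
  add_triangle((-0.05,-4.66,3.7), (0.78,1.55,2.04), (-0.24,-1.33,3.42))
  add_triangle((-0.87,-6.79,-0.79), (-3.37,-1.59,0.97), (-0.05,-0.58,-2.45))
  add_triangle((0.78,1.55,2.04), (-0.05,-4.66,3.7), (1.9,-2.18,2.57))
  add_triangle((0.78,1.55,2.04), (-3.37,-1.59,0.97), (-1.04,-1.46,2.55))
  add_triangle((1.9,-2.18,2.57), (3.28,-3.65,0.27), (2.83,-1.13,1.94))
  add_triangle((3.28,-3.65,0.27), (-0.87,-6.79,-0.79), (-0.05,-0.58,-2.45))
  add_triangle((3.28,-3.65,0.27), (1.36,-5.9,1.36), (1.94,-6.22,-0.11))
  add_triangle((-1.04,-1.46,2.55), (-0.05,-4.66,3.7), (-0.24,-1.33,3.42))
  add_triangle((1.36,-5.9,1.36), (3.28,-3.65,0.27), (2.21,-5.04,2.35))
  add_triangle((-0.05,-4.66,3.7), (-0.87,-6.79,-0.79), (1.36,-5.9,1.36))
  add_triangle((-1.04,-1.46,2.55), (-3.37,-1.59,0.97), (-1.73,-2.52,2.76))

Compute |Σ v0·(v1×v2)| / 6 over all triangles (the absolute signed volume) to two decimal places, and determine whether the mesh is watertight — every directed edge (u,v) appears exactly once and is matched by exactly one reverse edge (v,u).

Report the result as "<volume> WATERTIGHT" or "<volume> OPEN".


Per-triangle v0·(v1×v2)/6:
  t1: +2.2536
  t2: +0.9895
  t3: +0.9037
  t4: +4.8690
  t5: +6.0890
  t6: +0.9284
  t7: +0.0754
  t8: +2.1220
  t9: +0.1088
  t10: +2.3637
  t11: -0.3634
  t12: +15.9155
  t13: +2.2047
  t14: +0.4511
  t15: +0.3656
  t16: +1.9750
  t17: +8.5052
  t18: +4.3884
  t19: +2.7270
  t20: +2.7255
  t21: +10.1237
  t22: +3.4175
  t23: +1.6369
  t24: +3.4383
  t25: +8.8912
  t26: +0.9222
Σ = +88.0276 → |volume| = 88.03

Directed edges: 78 total; 6 unmatched, e.g. (1.87,-0.55,-0.3)→(0.78,1.55,2.04) → open.

88.03 OPEN


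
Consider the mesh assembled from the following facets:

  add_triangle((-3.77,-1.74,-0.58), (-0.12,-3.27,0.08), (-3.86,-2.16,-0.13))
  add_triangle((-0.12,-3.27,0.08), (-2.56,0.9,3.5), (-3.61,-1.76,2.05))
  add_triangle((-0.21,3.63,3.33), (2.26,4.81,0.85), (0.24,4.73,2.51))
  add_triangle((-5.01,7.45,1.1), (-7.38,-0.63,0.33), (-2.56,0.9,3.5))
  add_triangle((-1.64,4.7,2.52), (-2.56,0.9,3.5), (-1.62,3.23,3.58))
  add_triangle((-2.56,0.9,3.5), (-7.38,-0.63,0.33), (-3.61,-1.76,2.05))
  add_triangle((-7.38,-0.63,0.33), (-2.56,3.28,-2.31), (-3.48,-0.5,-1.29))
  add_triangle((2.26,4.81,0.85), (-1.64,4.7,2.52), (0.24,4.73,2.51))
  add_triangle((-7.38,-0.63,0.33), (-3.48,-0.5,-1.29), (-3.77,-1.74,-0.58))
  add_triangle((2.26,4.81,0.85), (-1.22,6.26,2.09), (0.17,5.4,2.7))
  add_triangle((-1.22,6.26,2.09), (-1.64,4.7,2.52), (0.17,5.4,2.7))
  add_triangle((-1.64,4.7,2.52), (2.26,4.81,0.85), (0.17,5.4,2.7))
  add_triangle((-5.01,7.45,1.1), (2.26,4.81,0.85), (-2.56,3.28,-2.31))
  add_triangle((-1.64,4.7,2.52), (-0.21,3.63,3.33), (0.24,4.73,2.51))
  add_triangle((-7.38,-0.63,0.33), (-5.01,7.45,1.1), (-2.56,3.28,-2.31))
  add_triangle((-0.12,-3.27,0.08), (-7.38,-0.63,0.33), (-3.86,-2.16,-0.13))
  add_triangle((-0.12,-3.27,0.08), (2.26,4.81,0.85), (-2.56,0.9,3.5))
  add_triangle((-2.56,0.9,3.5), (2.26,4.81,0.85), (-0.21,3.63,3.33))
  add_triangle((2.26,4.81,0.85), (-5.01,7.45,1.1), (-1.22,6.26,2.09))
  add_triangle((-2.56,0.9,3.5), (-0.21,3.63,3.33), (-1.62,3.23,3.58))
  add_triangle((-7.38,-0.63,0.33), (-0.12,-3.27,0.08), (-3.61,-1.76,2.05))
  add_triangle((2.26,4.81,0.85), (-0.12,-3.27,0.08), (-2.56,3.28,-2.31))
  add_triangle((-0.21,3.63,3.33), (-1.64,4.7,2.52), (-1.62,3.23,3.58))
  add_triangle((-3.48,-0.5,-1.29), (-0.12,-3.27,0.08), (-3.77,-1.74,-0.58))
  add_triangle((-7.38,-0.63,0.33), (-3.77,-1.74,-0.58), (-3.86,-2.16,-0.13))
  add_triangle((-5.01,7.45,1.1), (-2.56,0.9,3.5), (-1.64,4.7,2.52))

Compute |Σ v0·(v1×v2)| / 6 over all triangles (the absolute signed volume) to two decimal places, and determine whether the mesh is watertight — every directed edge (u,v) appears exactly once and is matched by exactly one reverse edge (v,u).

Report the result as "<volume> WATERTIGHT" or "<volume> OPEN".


Per-triangle v0·(v1×v2)/6:
  t1: +0.9135
  t2: +3.9692
  t3: +1.7018
  t4: +31.5991
  t5: +2.0864
  t6: +8.6440
  t7: +6.8259
  t8: +2.4799
  t9: +2.3348
  t10: +3.9568
  t11: +1.8903
  t12: -2.1796
  t13: +19.0026
  t14: +2.0707
  t15: +27.2615
  t16: +1.3813
  t17: +5.3668
  t18: -1.2984
  t19: +7.4341
  t20: +1.3827
  t21: +7.4390
  t22: +1.1183
  t23: +2.0640
  t24: +1.4558
  t25: +1.1576
  t26: +10.7898
Σ = +150.8479 → |volume| = 150.85

Directed edges: 78 total; 6 unmatched, e.g. (-2.56,3.28,-2.31)→(-3.48,-0.5,-1.29) → open.

150.85 OPEN


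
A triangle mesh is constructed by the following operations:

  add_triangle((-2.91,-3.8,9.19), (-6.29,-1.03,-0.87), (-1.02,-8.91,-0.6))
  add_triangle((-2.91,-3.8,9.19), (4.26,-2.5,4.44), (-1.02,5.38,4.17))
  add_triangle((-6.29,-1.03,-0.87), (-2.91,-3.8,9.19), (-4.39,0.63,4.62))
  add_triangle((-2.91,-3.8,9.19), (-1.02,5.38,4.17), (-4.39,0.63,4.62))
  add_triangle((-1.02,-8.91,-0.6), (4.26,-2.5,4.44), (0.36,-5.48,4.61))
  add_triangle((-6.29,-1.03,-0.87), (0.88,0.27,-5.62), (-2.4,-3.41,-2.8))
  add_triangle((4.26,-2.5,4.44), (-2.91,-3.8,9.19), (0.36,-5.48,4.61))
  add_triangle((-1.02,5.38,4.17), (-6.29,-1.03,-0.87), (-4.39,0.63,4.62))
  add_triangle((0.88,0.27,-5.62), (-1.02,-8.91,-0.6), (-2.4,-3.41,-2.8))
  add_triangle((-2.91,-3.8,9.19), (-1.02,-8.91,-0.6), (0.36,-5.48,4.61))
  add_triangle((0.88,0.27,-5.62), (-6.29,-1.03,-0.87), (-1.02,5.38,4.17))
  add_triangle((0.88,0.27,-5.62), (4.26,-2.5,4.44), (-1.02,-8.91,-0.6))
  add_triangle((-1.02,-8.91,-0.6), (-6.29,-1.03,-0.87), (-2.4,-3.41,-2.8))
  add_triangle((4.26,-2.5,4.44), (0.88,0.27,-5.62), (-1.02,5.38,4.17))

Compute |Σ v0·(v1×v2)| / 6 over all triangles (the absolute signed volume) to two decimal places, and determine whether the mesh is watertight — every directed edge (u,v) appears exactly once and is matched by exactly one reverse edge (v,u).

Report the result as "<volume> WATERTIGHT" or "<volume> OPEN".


491.41 WATERTIGHT

Per-triangle v0·(v1×v2)/6:
  t1: +89.5194
  t2: +61.9585
  t3: +31.7766
  t4: +33.0196
  t5: +26.8571
  t6: +18.4857
  t7: +29.1635
  t8: +24.3007
  t9: +20.0670
  t10: +32.1492
  t11: +33.9578
  t12: +43.8746
  t13: +21.1695
  t14: +25.1144
Σ = +491.4138 → |volume| = 491.41

Directed edges: 42 total, each appears once with its reverse present → watertight.


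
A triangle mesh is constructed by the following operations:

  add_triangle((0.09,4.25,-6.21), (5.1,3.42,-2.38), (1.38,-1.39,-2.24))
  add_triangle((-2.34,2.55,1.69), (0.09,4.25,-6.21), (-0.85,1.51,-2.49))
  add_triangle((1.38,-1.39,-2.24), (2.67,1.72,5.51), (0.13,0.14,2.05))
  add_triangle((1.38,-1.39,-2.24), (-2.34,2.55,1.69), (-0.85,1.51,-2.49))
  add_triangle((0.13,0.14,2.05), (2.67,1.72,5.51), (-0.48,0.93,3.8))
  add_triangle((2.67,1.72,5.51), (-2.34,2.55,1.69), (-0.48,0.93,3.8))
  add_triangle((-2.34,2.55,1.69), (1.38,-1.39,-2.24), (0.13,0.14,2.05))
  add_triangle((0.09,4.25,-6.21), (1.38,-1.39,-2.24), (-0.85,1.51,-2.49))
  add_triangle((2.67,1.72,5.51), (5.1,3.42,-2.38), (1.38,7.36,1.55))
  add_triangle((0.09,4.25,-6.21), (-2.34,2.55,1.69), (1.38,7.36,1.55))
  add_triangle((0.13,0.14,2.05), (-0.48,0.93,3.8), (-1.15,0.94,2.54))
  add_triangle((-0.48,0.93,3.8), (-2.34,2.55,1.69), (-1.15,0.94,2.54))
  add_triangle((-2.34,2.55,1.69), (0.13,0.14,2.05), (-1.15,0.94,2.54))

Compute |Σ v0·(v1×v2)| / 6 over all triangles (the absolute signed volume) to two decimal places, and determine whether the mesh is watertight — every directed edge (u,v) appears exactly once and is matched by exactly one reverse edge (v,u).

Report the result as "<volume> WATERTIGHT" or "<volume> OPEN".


Per-triangle v0·(v1×v2)/6:
  t1: +17.8229
  t2: +3.8645
  t3: +1.6796
  t4: +0.1452
  t5: +0.8626
  t6: +5.0547
  t7: -0.2318
  t8: +2.9514
  t9: +37.0827
  t10: +25.5612
  t11: +0.1115
  t12: +0.6931
  t13: -0.4497
Σ = +95.1480 → |volume| = 95.15

Directed edges: 39 total; 9 unmatched, e.g. (0.09,4.25,-6.21)→(5.1,3.42,-2.38) → open.

95.15 OPEN


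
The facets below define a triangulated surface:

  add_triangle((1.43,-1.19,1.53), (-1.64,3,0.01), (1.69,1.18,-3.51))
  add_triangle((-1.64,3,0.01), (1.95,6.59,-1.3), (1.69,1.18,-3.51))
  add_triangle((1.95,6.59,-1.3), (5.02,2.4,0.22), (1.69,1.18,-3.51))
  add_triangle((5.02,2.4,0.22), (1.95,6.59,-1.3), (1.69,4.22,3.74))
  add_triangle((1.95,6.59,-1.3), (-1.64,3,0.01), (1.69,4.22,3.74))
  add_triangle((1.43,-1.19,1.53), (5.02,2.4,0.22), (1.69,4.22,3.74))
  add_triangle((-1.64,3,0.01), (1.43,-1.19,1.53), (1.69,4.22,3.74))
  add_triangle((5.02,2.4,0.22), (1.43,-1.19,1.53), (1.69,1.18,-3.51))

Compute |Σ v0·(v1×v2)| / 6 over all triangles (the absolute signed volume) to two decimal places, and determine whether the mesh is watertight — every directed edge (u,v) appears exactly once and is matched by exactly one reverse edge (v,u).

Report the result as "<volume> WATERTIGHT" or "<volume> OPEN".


Per-triangle v0·(v1×v2)/6:
  t1: -3.1605
  t2: +8.2122
  t3: +16.5344
  t4: +21.3083
  t5: +12.9861
  t6: +9.9357
  t7: +1.6135
  t8: +5.1618
Σ = +72.5914 → |volume| = 72.59

Directed edges: 24 total, each appears once with its reverse present → watertight.

72.59 WATERTIGHT


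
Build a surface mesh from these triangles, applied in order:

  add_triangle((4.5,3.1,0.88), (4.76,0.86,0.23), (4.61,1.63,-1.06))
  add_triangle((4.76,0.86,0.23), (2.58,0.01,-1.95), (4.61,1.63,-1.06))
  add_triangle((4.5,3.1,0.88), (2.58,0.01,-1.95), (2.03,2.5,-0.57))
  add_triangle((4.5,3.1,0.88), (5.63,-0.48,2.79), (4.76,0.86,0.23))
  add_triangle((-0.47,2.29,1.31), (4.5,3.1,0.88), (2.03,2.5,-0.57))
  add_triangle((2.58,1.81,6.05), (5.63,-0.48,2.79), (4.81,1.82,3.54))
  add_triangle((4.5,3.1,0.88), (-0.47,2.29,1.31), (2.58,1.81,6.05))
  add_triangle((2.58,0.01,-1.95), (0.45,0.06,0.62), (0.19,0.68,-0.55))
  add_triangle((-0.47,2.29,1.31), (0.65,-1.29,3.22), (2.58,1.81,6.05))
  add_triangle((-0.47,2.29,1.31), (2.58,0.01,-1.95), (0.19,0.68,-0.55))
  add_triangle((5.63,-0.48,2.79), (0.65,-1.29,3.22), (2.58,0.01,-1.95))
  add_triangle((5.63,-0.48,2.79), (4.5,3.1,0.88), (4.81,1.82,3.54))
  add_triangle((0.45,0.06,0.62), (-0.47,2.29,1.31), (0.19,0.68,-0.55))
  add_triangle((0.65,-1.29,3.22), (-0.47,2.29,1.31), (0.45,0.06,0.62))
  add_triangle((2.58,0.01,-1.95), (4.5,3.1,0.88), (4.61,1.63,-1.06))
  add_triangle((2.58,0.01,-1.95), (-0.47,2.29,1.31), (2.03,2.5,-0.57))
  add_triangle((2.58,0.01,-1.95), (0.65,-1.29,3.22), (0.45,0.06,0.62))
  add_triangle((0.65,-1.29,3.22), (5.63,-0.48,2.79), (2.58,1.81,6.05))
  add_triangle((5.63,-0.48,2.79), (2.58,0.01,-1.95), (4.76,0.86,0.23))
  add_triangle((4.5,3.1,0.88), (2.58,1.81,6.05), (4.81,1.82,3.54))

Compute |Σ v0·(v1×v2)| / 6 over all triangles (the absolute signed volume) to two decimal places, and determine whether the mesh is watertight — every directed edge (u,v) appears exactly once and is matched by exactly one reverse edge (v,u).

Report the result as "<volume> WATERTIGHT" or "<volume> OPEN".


68.08 WATERTIGHT

Per-triangle v0·(v1×v2)/6:
  t1: +2.7463
  t2: +1.7761
  t3: +3.3096
  t4: +5.3554
  t5: +3.0538
  t6: +7.7820
  t7: +10.8366
  t8: -0.2906
  t9: +3.7213
  t10: +0.6794
  t11: +3.1148
  t12: +6.6049
  t13: -0.2394
  t14: -0.6123
  t15: +0.2456
  t16: -0.0728
  t17: -0.6266
  t18: +11.0473
  t19: +3.3754
  t20: +6.2755
Σ = +68.0824 → |volume| = 68.08

Directed edges: 60 total, each appears once with its reverse present → watertight.


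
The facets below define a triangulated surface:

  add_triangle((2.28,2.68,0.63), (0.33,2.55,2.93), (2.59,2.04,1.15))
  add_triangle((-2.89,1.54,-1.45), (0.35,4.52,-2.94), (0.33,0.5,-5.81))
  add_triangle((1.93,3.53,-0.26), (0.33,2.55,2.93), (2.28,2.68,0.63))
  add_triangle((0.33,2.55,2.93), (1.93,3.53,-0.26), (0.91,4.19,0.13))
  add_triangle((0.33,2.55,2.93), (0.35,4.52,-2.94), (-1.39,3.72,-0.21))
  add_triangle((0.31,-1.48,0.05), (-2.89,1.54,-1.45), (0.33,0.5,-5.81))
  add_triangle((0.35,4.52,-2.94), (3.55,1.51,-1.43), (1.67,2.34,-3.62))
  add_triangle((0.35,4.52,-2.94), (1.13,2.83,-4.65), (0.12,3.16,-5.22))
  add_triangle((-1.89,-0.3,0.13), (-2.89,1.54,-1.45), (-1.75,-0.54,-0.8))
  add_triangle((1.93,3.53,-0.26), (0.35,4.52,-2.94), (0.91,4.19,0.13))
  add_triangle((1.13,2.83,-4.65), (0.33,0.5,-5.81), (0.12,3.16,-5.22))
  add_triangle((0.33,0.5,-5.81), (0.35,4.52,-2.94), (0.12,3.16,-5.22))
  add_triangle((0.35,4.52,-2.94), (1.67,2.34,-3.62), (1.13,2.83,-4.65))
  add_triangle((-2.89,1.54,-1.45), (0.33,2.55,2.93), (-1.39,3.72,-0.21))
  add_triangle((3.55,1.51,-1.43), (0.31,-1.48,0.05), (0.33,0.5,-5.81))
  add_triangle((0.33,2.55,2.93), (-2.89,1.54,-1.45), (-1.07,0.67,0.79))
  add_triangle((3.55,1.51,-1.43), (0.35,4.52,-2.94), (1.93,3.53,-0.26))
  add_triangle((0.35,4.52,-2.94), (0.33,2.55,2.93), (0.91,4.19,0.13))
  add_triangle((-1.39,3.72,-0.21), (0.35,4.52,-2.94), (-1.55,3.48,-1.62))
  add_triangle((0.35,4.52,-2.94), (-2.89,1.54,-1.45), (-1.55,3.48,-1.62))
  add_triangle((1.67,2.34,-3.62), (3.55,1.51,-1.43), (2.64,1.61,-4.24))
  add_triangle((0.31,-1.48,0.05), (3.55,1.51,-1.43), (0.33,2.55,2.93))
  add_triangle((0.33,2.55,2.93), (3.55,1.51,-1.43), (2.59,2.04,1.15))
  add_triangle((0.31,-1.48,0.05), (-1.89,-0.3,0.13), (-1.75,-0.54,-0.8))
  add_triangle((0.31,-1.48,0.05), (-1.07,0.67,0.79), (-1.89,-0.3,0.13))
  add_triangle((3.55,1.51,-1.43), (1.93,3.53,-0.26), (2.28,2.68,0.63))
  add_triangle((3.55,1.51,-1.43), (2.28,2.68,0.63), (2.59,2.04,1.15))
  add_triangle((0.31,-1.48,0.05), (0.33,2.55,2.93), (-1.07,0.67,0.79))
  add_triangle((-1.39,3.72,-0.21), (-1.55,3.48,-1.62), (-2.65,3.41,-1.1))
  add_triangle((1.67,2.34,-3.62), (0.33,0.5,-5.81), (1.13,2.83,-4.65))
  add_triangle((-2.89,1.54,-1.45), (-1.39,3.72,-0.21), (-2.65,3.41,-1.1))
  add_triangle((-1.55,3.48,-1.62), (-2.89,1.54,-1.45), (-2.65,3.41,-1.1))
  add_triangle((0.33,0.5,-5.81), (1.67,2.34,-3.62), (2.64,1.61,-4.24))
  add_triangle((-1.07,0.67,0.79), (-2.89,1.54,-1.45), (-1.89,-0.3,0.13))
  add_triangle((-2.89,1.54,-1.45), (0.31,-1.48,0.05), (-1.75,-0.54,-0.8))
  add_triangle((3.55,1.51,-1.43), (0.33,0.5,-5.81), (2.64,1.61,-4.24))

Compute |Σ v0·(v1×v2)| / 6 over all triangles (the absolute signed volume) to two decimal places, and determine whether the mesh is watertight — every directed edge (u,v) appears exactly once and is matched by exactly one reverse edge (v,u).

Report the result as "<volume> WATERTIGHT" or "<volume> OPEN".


Per-triangle v0·(v1×v2)/6:
  t1: +1.4403
  t2: +12.5322
  t3: +2.0125
  t4: +2.2583
  t5: +6.0213
  t6: +3.8187
  t7: +4.9236
  t8: +2.4354
  t9: +0.7157
  t10: +2.6654
  t11: +2.6882
  t12: -1.2096
  t13: +1.7112
  t14: +3.3271
  t15: +5.3769
  t16: +1.6092
  t17: +5.8247
  t18: +1.7390
  t19: +2.2152
  t20: +2.0734
  t21: +2.2135
  t22: +3.1704
  t23: -1.4265
  t24: +0.4492
  t25: +0.3640
  t26: +1.9583
  t27: +1.3597
  t28: +0.8649
  t29: +1.0738
  t30: +1.7447
  t31: +0.1396
  t32: +1.1041
  t33: +2.9469
  t34: +0.8872
  t35: +0.1243
  t36: +0.9601
Σ = +82.1127 → |volume| = 82.11

Directed edges: 108 total, each appears once with its reverse present → watertight.

82.11 WATERTIGHT


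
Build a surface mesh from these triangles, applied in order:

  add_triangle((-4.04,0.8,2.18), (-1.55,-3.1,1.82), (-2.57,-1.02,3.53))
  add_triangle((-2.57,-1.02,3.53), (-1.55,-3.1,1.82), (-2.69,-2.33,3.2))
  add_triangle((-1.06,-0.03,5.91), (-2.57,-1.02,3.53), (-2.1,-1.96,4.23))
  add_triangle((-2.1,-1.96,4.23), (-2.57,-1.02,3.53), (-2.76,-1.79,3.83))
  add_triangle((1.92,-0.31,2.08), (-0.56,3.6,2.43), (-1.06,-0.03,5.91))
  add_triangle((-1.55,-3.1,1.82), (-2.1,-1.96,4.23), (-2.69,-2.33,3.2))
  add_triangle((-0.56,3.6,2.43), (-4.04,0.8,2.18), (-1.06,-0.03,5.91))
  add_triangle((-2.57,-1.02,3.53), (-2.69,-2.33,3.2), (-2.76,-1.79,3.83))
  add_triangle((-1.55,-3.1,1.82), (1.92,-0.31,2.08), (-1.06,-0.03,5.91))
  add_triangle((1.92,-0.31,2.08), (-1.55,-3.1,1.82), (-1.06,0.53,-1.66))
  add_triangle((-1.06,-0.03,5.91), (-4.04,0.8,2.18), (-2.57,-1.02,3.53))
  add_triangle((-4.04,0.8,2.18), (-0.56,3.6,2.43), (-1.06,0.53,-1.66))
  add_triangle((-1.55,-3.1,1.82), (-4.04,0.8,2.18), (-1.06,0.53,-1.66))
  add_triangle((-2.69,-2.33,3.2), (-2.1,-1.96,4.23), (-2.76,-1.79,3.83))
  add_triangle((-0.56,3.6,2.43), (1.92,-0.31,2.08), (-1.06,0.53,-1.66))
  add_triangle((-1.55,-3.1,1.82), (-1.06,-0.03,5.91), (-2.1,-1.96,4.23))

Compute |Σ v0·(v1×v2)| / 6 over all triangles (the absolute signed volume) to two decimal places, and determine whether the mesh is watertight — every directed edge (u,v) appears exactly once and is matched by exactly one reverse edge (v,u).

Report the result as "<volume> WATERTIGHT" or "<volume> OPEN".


55.26 WATERTIGHT

Per-triangle v0·(v1×v2)/6:
  t1: +3.9039
  t2: -0.3596
  t3: +2.3744
  t4: +0.3815
  t5: +8.1224
  t6: +1.3661
  t7: +12.8845
  t8: +0.1683
  t9: +7.3419
  t10: +0.1467
  t11: +5.1491
  t12: +5.7023
  t13: +4.9082
  t14: +0.5009
  t15: +0.9233
  t16: +1.7472
Σ = +55.2612 → |volume| = 55.26

Directed edges: 48 total, each appears once with its reverse present → watertight.


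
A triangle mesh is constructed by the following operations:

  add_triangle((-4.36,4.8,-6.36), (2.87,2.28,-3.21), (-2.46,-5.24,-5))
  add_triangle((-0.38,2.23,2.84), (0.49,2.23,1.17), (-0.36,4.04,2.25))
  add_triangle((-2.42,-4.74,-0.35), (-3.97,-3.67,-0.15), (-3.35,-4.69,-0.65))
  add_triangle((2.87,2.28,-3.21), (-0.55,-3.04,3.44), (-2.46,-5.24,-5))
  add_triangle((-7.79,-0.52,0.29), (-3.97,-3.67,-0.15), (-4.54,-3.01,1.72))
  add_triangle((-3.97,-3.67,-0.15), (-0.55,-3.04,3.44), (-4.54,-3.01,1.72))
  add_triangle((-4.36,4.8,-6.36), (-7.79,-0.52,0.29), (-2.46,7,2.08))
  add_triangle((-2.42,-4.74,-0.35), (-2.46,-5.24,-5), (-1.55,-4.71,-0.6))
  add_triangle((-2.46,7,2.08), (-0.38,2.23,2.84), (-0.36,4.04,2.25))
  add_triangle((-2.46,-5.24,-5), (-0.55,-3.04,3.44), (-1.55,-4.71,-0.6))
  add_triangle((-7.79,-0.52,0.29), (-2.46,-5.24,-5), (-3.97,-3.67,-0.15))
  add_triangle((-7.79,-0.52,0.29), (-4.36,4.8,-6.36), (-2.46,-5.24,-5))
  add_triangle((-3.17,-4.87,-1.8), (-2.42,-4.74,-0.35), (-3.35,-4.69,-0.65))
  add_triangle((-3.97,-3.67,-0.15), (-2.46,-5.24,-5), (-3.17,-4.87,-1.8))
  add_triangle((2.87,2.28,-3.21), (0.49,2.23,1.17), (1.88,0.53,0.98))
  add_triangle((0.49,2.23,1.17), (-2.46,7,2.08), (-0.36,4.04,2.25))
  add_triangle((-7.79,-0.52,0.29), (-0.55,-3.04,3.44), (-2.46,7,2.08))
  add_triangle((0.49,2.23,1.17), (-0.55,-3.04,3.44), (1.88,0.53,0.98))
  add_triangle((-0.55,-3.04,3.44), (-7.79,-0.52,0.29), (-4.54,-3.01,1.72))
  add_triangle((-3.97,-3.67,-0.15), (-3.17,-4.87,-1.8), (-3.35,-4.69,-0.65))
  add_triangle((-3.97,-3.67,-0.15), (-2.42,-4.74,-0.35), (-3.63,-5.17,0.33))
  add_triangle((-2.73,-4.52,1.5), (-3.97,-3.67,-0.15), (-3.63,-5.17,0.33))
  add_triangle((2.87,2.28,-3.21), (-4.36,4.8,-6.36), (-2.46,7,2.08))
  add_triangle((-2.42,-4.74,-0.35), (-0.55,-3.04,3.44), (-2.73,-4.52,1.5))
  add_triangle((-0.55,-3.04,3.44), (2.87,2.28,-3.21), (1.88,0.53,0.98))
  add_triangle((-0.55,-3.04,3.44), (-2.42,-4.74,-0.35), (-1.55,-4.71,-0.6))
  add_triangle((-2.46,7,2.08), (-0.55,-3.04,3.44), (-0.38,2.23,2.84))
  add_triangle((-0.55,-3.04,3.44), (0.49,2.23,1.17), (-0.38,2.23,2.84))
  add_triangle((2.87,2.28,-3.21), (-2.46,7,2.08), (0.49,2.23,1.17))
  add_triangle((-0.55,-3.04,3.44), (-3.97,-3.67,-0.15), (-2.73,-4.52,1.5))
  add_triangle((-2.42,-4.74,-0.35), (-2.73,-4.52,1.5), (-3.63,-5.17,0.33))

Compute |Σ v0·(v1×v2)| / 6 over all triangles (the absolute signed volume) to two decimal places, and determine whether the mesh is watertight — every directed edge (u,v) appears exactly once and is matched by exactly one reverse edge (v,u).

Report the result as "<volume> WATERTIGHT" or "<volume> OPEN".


385.99 OPEN

Per-triangle v0·(v1×v2)/6:
  t1: +48.2999
  t2: +0.7323
  t3: +0.5943
  t4: +14.0913
  t5: +7.9032
  t6: +5.8863
  t7: +73.8107
  t8: +3.0719
  t9: +2.1978
  t10: -0.6781
  t11: +20.5465
  t12: +76.6371
  t13: +0.9233
  t14: +3.0001
  t15: +3.5061
  t16: +0.9323
  t17: +39.5602
  t18: +3.2694
  t19: +5.9703
  t20: +1.0995
  t21: +1.0840
  t22: +1.3075
  t23: +45.4735
  t24: +2.6743
  t25: +2.5365
  t26: +2.6739
  t27: +6.1566
  t28: +1.7013
  t29: +7.9498
  t30: +1.8859
  t31: +1.1974
Σ = +385.9948 → |volume| = 385.99

Directed edges: 93 total; 3 unmatched, e.g. (-2.42,-4.74,-0.35)→(-2.46,-5.24,-5) → open.


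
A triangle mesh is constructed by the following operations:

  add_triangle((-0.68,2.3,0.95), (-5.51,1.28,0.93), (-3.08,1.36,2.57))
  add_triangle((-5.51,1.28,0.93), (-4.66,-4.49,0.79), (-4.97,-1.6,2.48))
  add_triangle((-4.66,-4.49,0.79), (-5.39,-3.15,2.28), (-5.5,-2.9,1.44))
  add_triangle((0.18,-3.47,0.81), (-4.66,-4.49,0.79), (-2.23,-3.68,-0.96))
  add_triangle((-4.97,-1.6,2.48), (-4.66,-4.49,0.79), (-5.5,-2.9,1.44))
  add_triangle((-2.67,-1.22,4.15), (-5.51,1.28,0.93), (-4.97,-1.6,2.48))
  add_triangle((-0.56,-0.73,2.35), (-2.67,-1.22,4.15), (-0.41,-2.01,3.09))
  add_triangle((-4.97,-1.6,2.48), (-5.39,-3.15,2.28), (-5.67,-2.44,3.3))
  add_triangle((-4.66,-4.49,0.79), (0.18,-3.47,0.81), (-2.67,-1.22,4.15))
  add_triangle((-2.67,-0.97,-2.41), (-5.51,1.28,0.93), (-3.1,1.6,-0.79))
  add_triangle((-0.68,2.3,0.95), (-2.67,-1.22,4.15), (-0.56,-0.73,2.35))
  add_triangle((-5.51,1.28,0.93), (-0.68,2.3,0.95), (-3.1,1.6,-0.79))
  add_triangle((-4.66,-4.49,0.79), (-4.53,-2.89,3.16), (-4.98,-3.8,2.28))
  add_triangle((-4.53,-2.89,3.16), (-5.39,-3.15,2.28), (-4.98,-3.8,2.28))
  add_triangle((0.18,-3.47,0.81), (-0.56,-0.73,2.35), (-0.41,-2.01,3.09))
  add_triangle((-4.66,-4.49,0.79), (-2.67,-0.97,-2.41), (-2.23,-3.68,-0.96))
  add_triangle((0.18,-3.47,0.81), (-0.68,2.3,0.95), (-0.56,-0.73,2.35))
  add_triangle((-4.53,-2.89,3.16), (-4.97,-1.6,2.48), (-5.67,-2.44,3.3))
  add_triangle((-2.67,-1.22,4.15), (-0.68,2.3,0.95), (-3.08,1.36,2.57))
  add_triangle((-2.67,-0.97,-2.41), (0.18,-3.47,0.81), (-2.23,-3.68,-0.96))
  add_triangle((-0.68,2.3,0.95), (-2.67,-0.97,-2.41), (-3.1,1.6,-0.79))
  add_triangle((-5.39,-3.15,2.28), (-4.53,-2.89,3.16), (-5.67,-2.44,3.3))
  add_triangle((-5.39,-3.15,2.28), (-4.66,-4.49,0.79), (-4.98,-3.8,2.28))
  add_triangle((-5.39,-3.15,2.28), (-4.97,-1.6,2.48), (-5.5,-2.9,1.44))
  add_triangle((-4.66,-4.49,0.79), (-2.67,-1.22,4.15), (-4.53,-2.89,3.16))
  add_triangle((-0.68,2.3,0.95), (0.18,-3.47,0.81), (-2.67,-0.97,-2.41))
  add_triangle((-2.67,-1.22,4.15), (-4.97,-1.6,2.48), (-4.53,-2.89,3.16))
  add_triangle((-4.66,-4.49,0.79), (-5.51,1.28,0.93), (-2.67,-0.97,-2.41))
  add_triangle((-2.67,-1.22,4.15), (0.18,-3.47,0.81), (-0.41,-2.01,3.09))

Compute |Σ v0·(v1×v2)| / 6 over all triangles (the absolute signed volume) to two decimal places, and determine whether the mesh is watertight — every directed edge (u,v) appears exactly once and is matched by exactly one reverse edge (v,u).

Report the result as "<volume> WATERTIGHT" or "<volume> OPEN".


77.33 OPEN

Per-triangle v0·(v1×v2)/6:
  t1: +3.5385
  t2: +8.3897
  t3: +1.7404
  t4: +4.7860
  t5: -1.7943
  t6: +6.5844
  t7: +0.6826
  t8: +0.7602
  t9: +11.3455
  t10: +4.2292
  t11: +1.6964
  t12: +3.2581
  t13: +0.2102
  t14: +0.9562
  t15: -0.2579
  t16: +5.0701
  t17: -0.1927
  t18: -0.1002
  t19: +2.4443
  t20: +0.8294
  t21: +0.3789
  t22: +1.1726
  t23: +1.2192
  t24: +1.1456
  t25: +1.7220
  t26: -3.1942
  t27: +3.0729
  t28: +14.6443
  t29: +2.9933
Σ = +77.3308 → |volume| = 77.33

Directed edges: 87 total; 3 unmatched, e.g. (-5.51,1.28,0.93)→(-3.08,1.36,2.57) → open.


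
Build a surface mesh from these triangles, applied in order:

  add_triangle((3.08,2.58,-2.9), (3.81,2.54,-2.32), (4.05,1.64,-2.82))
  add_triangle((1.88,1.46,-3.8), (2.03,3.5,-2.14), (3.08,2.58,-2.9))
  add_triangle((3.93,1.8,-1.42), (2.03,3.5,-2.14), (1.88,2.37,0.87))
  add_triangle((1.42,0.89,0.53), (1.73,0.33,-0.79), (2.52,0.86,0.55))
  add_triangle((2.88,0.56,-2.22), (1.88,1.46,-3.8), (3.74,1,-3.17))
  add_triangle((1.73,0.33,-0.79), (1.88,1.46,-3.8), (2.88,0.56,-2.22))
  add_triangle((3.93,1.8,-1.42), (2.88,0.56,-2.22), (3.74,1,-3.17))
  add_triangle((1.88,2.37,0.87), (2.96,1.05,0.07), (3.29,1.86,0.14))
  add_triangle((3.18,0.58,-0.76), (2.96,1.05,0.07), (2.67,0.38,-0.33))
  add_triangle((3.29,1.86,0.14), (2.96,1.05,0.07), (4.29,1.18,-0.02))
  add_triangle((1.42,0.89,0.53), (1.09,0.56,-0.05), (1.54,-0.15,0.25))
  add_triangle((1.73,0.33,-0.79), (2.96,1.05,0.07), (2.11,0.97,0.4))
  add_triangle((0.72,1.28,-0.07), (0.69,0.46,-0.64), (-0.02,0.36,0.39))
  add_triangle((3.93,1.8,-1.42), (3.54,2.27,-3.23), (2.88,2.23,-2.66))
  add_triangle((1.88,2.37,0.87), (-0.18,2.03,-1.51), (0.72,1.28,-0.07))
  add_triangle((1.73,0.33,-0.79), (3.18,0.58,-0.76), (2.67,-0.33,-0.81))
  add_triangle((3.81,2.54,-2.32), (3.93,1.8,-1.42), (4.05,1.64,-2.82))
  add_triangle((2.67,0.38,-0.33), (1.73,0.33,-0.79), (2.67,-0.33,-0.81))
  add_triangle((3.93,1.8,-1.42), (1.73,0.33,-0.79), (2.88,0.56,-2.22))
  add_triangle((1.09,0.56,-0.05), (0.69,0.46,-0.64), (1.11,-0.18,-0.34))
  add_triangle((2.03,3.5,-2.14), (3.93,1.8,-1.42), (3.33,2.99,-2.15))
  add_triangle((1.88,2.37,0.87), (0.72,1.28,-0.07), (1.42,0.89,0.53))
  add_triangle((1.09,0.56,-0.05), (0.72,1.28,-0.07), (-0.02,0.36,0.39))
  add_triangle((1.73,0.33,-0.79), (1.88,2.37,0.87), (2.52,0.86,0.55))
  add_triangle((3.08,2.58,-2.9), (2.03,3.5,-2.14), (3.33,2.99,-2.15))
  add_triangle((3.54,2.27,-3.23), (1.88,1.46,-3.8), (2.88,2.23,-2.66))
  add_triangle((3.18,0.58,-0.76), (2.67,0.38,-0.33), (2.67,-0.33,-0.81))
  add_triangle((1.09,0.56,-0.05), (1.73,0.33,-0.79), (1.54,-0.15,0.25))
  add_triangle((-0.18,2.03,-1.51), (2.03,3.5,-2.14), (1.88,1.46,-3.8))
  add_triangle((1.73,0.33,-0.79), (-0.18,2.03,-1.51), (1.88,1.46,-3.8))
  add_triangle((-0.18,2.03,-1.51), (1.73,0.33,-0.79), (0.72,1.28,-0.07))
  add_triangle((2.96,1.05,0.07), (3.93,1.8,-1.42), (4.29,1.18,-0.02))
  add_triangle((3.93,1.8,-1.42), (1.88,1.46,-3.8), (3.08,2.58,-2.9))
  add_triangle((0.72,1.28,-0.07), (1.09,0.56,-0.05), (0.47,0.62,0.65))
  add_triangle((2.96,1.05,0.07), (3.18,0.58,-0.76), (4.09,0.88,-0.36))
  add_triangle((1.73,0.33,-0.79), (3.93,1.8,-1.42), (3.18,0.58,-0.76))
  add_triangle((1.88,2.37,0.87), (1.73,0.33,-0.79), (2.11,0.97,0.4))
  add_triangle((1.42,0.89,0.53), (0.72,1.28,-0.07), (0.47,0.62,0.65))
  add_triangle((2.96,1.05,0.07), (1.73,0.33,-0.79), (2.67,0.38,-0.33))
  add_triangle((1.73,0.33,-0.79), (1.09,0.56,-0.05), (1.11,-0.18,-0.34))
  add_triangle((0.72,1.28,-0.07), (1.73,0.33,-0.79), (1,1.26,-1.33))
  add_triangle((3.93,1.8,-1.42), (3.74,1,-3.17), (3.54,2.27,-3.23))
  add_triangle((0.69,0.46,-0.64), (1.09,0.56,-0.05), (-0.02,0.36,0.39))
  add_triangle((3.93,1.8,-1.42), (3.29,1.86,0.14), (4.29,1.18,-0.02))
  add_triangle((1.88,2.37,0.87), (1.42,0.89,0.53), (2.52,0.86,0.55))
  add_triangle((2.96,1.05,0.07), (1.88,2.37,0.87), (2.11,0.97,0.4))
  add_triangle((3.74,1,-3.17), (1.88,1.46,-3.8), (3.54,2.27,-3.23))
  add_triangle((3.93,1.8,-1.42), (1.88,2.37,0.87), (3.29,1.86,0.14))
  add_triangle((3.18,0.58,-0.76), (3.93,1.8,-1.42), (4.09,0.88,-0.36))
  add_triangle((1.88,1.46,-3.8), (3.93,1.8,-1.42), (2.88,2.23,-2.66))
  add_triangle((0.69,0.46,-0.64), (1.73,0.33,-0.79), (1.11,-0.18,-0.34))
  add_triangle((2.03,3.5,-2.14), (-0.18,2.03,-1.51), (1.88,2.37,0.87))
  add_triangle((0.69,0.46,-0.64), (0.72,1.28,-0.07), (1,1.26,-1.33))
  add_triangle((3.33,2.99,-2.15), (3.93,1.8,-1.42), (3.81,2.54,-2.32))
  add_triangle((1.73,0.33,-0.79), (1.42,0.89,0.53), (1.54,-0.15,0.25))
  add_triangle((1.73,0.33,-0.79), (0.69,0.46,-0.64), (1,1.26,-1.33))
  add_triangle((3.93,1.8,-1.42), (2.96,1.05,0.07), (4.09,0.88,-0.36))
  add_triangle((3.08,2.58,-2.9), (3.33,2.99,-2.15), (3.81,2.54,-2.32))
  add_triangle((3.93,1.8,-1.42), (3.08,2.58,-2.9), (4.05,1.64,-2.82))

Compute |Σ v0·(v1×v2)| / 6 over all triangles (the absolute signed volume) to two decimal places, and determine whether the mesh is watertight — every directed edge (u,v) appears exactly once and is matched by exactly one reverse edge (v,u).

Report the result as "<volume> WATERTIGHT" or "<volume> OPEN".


Per-triangle v0·(v1×v2)/6:
  t1: +0.8079
  t2: +1.8886
  t3: +3.9984
  t4: -0.1747
  t5: +0.1570
  t6: -0.2783
  t7: +0.3535
  t8: +0.2300
  t9: +0.1274
  t10: +0.0310
  t11: -0.1111
  t12: -0.0418
  t13: -0.0085
  t14: +0.4760
  t15: -0.1187
  t16: +0.1644
  t17: +0.8392
  t18: -0.1999
  t19: +0.2752
  t20: -0.0885
  t21: +0.2444
  t22: -0.1285
  t23: +0.0668
  t24: +0.7973
  t25: +0.9338
  t26: +0.4665
  t27: +0.1432
  t28: -0.1541
  t29: +2.4641
  t30: -1.2452
  t31: -0.6786
  t32: -0.2794
  t33: +1.6891
  t34: -0.1136
  t35: -0.1117
  t36: +0.2125
  t37: -0.5079
  t38: +0.1192
  t39: -0.1775
  t40: +0.0675
  t41: +0.3675
  t42: +1.6837
  t43: -0.0484
  t44: +1.0370
  t45: +0.0815
  t46: +0.2039
  t47: +1.6833
  t48: +0.9549
  t49: +0.3886
  t50: -1.2267
  t51: +0.0209
  t52: +1.7570
  t53: -0.0778
  t54: +0.4121
  t55: +0.3210
  t56: +0.0175
  t57: +0.5175
  t58: +0.4600
  t59: -1.2907
Σ = +19.3979 → |volume| = 19.40

Directed edges: 177 total; 3 unmatched, e.g. (1.42,0.89,0.53)→(1.09,0.56,-0.05) → open.

19.40 OPEN


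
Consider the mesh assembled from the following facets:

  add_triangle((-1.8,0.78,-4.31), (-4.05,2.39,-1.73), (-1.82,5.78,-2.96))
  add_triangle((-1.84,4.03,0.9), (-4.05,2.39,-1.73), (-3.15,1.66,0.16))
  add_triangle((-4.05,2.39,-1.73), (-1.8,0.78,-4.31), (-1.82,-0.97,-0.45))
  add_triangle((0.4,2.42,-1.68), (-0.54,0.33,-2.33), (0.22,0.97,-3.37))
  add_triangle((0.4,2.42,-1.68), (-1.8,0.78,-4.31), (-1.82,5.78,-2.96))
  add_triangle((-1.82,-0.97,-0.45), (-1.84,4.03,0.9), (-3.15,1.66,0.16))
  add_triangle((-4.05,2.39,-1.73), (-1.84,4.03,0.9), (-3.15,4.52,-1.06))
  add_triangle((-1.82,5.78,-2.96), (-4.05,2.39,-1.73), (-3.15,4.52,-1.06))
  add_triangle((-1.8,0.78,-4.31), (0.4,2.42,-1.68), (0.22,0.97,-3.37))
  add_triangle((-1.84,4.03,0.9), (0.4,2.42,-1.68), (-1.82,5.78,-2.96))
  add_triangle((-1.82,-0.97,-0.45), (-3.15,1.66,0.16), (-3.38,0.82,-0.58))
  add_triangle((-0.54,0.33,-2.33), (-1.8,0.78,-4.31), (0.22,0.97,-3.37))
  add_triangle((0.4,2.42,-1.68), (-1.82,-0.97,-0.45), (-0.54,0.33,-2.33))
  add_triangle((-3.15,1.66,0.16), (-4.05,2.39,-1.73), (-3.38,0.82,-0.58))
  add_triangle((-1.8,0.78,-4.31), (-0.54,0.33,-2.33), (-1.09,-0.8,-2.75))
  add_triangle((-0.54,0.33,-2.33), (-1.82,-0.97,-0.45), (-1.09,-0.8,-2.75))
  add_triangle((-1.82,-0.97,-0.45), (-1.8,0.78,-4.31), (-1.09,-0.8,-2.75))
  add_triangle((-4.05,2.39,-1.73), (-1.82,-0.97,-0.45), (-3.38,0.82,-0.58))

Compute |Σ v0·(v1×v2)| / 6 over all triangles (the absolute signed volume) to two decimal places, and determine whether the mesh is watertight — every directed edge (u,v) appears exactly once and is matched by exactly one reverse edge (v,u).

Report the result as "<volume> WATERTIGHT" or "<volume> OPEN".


39.60 OPEN

Per-triangle v0·(v1×v2)/6:
  t1: +11.6642
  t2: +3.2184
  t3: +4.9481
  t4: -0.6972
  t5: +5.0374
  t6: -0.0547
  t7: +2.4609
  t8: +4.8275
  t9: +2.1887
  t10: +3.0753
  t11: +0.4876
  t12: +0.2192
  t13: -1.1370
  t14: +1.0777
  t15: +0.3999
  t16: -0.6108
  t17: +1.5655
  t18: +0.9322
Σ = +39.6029 → |volume| = 39.60

Directed edges: 54 total; 6 unmatched, e.g. (-1.82,-0.97,-0.45)→(-1.84,4.03,0.9) → open.


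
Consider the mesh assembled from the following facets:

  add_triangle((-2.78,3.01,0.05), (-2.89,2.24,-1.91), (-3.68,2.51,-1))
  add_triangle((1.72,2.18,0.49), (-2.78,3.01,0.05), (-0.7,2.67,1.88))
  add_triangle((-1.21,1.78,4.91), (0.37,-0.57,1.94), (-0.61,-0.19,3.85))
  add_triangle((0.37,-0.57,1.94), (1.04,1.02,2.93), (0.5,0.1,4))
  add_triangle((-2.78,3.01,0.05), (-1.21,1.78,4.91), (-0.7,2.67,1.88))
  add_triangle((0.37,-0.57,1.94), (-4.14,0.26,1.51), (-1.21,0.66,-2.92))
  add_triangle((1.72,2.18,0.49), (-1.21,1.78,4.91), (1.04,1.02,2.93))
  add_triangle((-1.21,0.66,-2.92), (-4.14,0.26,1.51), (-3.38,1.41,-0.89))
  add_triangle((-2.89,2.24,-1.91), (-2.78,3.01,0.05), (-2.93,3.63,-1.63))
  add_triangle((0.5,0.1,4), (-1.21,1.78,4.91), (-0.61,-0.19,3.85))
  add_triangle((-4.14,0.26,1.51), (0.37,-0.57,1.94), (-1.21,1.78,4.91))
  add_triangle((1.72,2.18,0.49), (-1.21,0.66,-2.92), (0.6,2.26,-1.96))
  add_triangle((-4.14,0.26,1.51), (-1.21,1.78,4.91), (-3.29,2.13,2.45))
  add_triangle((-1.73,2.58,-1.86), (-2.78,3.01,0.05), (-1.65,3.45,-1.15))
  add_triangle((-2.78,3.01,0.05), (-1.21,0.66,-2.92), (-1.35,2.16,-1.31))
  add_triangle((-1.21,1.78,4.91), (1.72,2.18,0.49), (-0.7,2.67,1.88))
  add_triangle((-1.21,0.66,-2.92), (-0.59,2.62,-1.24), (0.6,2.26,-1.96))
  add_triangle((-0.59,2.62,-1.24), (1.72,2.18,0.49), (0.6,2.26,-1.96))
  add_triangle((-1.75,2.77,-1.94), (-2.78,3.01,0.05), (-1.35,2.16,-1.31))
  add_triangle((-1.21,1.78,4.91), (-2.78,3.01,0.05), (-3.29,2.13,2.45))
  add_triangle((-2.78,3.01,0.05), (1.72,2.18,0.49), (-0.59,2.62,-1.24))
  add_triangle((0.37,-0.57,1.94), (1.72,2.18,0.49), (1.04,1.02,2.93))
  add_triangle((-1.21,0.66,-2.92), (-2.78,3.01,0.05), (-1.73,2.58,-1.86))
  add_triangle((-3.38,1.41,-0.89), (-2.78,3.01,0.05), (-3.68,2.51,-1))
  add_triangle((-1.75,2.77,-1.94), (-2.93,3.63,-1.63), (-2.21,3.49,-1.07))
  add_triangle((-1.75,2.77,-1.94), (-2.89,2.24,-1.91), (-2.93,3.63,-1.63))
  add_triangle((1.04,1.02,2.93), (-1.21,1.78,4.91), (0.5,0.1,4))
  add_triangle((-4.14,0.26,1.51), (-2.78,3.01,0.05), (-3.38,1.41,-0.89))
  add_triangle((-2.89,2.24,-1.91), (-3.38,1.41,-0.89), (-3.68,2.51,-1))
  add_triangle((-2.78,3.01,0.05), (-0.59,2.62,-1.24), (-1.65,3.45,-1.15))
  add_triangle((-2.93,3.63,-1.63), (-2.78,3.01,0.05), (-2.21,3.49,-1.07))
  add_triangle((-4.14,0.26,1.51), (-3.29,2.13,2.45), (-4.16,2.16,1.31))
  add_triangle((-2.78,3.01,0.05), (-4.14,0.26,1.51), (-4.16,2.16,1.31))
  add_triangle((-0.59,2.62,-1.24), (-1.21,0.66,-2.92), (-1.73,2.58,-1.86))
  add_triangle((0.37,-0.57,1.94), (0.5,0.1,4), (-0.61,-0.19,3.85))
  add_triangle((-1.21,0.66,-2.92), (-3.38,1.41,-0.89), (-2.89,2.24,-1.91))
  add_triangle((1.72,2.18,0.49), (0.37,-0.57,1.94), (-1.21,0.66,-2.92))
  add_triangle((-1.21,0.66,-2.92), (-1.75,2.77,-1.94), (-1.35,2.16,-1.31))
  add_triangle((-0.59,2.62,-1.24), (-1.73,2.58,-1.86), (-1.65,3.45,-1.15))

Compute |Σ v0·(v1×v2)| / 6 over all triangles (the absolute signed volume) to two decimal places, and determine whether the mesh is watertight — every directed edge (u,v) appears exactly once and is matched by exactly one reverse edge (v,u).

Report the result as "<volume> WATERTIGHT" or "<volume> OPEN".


Per-triangle v0·(v1×v2)/6:
  t1: +0.9011
  t2: +3.0360
  t3: -0.7475
  t4: +0.3583
  t5: +3.9241
  t6: +0.4320
  t7: +2.9509
  t8: +1.9225
  t9: +1.1092
  t10: +1.5537
  t11: +4.1255
  t12: -0.2330
  t13: +4.4608
  t14: +1.0712
  t15: -1.3537
  t16: +3.3832
  t17: +1.6754
  t18: +1.5965
  t19: +0.0968
  t20: +3.7643
  t21: +2.8205
  t22: +0.6276
  t23: +1.5331
  t24: +0.4618
  t25: +0.4018
  t26: +0.7215
  t27: +1.8955
  t28: +3.3565
  t29: +0.6129
  t30: +0.1190
  t31: +0.6201
  t32: +1.9128
  t33: +0.8574
  t34: +1.0122
  t35: +0.4743
  t36: +1.4154
  t37: -0.3866
  t38: -0.0577
  t39: +0.4858
Σ = +52.9110 → |volume| = 52.91

Directed edges: 117 total; 9 unmatched, e.g. (-1.75,2.77,-1.94)→(-2.78,3.01,0.05) → open.

52.91 OPEN


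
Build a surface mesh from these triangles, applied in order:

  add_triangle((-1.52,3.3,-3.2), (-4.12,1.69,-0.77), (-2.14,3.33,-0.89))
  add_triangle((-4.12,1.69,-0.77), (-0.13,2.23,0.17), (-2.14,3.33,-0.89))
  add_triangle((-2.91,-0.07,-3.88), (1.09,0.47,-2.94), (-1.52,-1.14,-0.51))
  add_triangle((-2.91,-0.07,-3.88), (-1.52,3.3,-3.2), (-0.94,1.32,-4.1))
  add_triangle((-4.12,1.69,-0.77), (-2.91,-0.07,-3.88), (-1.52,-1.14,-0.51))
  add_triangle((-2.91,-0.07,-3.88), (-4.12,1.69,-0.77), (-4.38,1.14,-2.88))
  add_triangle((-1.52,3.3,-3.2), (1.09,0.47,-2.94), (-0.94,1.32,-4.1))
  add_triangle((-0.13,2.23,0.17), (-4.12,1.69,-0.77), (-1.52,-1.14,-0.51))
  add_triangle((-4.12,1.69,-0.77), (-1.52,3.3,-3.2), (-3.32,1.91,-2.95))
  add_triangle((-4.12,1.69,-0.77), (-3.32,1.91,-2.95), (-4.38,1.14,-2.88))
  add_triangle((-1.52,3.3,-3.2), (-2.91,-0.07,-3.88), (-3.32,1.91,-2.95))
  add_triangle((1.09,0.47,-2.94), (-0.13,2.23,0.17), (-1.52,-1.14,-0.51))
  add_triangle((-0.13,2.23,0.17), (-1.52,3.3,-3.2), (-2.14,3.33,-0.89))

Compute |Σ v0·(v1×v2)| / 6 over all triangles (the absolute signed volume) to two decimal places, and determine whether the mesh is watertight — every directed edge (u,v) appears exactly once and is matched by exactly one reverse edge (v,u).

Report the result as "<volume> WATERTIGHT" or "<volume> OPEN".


25.98 OPEN

Per-triangle v0·(v1×v2)/6:
  t1: +4.0093
  t2: +1.0596
  t3: +2.0247
  t4: +3.8425
  t5: +3.8438
  t6: +0.2845
  t7: +2.4800
  t8: -0.1024
  t9: +3.1838
  t10: +1.8263
  t11: +3.5220
  t12: -1.9304
  t13: +1.9318
Σ = +25.9755 → |volume| = 25.98

Directed edges: 39 total; 9 unmatched, e.g. (-2.91,-0.07,-3.88)→(1.09,0.47,-2.94) → open.


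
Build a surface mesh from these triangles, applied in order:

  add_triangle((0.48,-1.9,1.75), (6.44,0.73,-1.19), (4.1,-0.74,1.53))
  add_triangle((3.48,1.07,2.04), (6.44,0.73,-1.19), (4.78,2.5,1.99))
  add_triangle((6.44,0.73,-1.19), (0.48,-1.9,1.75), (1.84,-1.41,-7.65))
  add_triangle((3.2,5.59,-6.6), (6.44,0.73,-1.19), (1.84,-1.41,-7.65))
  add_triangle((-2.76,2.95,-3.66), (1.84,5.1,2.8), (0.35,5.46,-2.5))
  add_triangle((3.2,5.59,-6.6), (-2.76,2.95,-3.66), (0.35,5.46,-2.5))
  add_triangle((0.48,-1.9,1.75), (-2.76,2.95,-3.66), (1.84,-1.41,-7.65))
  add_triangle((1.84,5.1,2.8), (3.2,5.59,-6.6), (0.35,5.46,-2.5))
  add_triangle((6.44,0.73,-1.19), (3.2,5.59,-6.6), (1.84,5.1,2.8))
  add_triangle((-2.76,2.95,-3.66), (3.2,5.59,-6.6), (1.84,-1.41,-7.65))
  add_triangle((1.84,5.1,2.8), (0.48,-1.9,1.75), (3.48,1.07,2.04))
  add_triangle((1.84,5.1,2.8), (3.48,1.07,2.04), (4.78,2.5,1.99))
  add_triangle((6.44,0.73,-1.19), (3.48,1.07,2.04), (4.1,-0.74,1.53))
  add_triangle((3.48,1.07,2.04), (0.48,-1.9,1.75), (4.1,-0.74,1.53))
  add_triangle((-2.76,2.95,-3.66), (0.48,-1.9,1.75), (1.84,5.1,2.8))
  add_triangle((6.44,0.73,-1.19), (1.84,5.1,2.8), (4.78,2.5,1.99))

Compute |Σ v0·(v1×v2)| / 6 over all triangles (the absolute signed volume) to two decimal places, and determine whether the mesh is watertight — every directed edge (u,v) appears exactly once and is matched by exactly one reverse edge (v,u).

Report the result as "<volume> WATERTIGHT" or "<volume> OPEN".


Per-triangle v0·(v1×v2)/6:
  t1: +2.4212
  t2: +3.5558
  t3: +18.5287
  t4: +51.4522
  t5: +10.6015
  t6: +16.8149
  t7: +6.1523
  t8: +18.8424
  t9: +49.1637
  t10: +39.0437
  t11: +5.9066
  t12: +3.1643
  t13: +5.1281
  t14: +2.7414
  t15: +3.8492
  t16: +8.4855
Σ = +245.8517 → |volume| = 245.85

Directed edges: 48 total, each appears once with its reverse present → watertight.

245.85 WATERTIGHT


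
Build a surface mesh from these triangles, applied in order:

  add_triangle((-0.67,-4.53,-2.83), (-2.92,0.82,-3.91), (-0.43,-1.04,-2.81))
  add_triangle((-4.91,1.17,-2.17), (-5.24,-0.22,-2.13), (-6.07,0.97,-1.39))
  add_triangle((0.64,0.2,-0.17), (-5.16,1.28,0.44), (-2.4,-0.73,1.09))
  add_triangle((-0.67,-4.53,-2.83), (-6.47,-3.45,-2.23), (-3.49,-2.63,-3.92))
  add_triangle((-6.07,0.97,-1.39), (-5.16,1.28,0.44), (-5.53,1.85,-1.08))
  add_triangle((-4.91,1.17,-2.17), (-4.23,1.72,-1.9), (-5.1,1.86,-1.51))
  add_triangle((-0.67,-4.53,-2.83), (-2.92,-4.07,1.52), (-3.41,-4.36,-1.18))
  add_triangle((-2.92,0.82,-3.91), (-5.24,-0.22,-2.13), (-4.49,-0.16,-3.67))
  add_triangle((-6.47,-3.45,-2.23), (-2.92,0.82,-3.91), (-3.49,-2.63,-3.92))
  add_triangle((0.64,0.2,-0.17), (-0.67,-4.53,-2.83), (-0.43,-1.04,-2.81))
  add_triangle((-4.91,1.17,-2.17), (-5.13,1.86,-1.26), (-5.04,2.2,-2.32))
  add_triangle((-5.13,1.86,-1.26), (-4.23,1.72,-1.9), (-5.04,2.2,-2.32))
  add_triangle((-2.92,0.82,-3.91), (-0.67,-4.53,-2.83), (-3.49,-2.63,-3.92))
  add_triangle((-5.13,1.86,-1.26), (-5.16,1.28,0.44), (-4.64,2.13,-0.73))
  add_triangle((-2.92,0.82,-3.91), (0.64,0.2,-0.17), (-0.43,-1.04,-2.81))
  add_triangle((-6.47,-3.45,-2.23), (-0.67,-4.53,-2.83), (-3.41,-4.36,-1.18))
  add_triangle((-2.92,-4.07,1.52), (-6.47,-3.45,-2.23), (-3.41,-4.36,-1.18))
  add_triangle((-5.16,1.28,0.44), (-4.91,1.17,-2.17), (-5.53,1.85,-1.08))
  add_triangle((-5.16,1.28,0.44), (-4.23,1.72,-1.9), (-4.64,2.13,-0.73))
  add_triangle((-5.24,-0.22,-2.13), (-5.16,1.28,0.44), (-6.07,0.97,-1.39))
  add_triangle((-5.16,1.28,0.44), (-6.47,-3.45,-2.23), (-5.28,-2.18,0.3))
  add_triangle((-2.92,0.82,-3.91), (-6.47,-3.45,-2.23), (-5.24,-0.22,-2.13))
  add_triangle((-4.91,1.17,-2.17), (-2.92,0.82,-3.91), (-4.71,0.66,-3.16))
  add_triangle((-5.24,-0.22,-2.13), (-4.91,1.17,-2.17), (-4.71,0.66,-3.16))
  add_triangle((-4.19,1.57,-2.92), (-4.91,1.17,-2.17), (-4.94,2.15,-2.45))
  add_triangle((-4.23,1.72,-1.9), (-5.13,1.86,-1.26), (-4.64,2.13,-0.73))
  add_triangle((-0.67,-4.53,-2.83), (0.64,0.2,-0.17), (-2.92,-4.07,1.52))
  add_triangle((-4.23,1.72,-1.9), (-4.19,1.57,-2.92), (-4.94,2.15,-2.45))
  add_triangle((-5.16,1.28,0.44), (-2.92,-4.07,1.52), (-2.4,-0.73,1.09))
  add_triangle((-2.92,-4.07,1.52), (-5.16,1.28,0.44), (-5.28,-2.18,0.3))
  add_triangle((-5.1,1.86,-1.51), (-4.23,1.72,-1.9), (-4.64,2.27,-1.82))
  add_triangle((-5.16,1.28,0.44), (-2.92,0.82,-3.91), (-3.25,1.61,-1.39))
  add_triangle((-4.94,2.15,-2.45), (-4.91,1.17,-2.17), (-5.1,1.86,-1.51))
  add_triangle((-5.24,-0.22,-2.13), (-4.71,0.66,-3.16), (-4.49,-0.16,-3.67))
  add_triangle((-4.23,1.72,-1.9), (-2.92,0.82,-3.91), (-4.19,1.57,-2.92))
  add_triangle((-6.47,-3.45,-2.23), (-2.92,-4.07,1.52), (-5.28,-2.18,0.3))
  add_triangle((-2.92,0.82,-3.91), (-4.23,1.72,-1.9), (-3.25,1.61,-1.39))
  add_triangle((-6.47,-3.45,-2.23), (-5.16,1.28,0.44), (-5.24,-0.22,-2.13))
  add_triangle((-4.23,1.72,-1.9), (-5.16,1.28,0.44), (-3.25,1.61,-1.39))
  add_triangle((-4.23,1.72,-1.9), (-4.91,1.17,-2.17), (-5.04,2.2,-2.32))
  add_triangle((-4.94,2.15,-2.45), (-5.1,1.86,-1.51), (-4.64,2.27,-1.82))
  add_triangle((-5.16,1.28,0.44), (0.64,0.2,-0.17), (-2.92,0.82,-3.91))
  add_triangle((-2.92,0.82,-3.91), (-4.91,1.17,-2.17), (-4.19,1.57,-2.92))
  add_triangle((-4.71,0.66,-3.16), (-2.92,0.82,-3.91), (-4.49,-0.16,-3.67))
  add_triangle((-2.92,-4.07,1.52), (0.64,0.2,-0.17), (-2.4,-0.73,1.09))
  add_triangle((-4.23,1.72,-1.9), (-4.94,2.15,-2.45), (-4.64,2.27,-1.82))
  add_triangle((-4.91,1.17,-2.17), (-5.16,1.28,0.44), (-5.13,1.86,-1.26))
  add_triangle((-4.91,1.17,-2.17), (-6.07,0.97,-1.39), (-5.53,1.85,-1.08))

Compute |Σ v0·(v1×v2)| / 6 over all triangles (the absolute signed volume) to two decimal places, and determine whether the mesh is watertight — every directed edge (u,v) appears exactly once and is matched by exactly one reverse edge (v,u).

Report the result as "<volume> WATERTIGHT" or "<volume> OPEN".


Per-triangle v0·(v1×v2)/6:
  t1: +4.0383
  t2: +1.4811
  t3: +0.1416
  t4: +10.0706
  t5: +1.4994
  t6: -0.4496
  t7: +5.7797
  t8: -1.4509
  t9: +9.3724
  t10: +1.0571
  t11: +0.8717
  t12: -0.1020
  t13: +5.1254
  t14: +0.8604
  t15: +0.9930
  t16: +7.1024
  t17: +6.9371
  t18: -1.1287
  t19: -1.2541
  t20: +1.3061
  t21: +7.6954
  t22: +7.2293
  t23: +1.1007
  t24: +1.3664
  t25: +0.7257
  t26: +0.3948
  t27: +1.3561
  t28: -0.1252
  t29: +2.2017
  t30: +4.4340
  t31: -0.2508
  t32: -2.7378
  t33: +0.7330
  t34: +1.3510
  t35: -0.0238
  t36: +7.4756
  t37: +0.5104
  t38: +7.5663
  t39: +0.6011
  t40: -0.0290
  t41: +0.3528
  t42: +1.2737
  t43: +1.1167
  t44: +1.4207
  t45: +0.1540
  t46: -0.0888
  t47: +1.3778
  t48: +1.0948
Σ = +100.5277 → |volume| = 100.53

Directed edges: 144 total, each appears once with its reverse present → watertight.

100.53 WATERTIGHT
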